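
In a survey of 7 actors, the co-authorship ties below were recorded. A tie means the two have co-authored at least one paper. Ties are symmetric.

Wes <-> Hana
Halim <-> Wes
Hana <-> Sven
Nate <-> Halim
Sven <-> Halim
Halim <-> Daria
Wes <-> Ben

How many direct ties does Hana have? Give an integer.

2

Hana is directly tied to Sven and Wes. That is 2 neighbors, so the degree of Hana is 2.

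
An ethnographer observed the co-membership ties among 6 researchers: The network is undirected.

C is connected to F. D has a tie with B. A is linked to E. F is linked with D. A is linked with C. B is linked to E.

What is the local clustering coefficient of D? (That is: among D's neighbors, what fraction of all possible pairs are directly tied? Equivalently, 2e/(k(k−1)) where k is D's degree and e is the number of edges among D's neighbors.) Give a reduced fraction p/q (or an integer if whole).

0

D's neighbors: B and F (k = 2).
Possible neighbor pairs: C(2,2) = 1. Edges among them: none → e = 0.
Clustering(D) = 0/1.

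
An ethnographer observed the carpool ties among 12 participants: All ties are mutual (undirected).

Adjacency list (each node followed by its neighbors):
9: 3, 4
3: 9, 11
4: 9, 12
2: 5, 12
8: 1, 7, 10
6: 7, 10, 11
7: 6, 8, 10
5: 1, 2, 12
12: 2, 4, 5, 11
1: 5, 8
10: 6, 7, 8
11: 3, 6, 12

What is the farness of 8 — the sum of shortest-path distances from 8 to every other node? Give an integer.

Distances from 8: 1:1, 2:3, 3:4, 4:4, 5:2, 6:2, 7:1, 9:5, 10:1, 11:3, 12:3.
Sum = 1 + 3 + 4 + 4 + 2 + 2 + 1 + 5 + 1 + 3 + 3 = 29.

29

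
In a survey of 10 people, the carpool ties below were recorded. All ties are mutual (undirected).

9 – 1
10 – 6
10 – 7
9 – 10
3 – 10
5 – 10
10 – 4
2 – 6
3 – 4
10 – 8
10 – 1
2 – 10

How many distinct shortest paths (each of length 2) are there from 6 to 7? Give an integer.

1

The shortest distance is 2, and the only length-2 path is 6–10–7. So there is exactly 1 shortest path.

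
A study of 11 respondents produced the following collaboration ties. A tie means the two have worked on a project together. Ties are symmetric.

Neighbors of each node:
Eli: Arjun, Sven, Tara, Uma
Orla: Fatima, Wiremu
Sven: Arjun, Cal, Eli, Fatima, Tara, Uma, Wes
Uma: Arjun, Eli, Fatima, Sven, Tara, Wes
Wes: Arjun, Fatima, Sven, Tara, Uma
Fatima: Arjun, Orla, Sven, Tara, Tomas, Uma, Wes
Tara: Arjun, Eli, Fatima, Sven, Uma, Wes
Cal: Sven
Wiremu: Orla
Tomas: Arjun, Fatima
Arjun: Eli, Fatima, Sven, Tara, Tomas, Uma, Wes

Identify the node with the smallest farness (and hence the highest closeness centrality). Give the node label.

Fatima

Farness (sum of distances to all others) for each node — Arjun:14, Cal:23, Eli:19, Fatima:13, Orla:20, Sven:14, Tara:15, Tomas:20, Uma:15, Wes:16, Wiremu:29.
The smallest farness is 13, for Fatima, so Fatima has the highest closeness.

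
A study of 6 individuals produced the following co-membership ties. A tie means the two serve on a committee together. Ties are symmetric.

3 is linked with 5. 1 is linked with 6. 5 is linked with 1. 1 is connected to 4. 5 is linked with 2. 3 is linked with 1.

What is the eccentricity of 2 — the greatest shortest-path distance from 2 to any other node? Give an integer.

3

Distances from 2: 1:2, 3:2, 4:3, 5:1, 6:3.
The largest is 3 (to 6 and 4), so the eccentricity of 2 is 3.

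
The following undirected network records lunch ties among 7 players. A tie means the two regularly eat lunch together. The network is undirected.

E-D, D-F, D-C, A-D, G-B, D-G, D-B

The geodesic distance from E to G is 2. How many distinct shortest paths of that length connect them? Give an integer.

The shortest distance is 2, and the only length-2 path is E–D–G. So there is exactly 1 shortest path.

1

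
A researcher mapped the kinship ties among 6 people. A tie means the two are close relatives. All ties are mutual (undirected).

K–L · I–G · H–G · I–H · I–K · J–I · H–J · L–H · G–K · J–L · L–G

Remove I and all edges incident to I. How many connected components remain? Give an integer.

I's neighbors (G, H, J, and K) remain reachable from one another through other ties, so the rest of the network stays in one piece.

1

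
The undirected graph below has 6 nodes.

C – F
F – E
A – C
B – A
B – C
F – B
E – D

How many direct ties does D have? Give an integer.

1

D is directly tied to E. That is 1 neighbor, so the degree of D is 1.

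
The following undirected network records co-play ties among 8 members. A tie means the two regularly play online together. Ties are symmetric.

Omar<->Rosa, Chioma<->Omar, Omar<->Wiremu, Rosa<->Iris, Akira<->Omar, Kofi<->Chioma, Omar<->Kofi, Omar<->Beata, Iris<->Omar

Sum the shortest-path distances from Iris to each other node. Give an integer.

12

Distances from Iris: Akira:2, Beata:2, Chioma:2, Kofi:2, Omar:1, Rosa:1, Wiremu:2.
Sum = 2 + 2 + 2 + 2 + 1 + 1 + 2 = 12.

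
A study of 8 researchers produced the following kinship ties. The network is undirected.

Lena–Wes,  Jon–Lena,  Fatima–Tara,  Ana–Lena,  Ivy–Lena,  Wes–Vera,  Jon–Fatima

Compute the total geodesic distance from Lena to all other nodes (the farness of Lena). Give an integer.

Distances from Lena: Ana:1, Fatima:2, Ivy:1, Jon:1, Tara:3, Vera:2, Wes:1.
Sum = 1 + 2 + 1 + 1 + 3 + 2 + 1 = 11.

11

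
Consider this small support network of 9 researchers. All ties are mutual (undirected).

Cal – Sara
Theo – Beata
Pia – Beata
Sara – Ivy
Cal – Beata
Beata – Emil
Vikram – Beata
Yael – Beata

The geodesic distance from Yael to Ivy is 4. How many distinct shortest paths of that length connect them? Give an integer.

1

The shortest distance is 4, and the only length-4 path is Yael–Beata–Cal–Sara–Ivy. So there is exactly 1 shortest path.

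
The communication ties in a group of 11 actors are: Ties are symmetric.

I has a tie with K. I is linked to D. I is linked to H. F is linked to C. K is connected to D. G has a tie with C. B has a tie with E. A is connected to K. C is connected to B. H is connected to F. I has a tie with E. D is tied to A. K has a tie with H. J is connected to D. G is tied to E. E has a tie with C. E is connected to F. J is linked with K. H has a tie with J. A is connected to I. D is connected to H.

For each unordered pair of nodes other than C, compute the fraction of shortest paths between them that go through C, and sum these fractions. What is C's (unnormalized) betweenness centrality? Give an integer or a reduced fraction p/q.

77/30

Pairs whose geodesics pass through C — J–G: 1/5; J–B: 1/5; H–G: 1/3; H–B: 1/3; G–B: 1/2; G–F: 1/2; B–F: 1/2.
All other pairs contribute 0.
Summing the contributions gives betweenness(C) = 77/30.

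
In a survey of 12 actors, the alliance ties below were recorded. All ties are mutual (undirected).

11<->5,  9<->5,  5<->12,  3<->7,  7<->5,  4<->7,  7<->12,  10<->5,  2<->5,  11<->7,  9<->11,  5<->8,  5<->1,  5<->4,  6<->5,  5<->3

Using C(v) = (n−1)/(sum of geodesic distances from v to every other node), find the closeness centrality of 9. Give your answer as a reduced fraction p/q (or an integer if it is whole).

Distances from 9: 1:2, 2:2, 3:2, 4:2, 5:1, 6:2, 7:2, 8:2, 10:2, 11:1, 12:2. Sum = 20.
n = 12, so closeness = 11/20.

11/20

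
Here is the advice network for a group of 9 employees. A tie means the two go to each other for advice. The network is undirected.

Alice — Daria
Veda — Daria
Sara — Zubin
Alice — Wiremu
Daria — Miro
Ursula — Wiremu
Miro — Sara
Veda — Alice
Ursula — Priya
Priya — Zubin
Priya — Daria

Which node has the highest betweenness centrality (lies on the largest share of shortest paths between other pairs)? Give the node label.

Daria

Unnormalized betweenness of each node: Alice:4, Daria:12, Miro:7/2, Priya:9, Sara:1, Ursula:5/2, Veda:0, Wiremu:3/2, Zubin:5/2.
Daria has the largest value, 12, making it the main broker — the node through which the most shortest paths run.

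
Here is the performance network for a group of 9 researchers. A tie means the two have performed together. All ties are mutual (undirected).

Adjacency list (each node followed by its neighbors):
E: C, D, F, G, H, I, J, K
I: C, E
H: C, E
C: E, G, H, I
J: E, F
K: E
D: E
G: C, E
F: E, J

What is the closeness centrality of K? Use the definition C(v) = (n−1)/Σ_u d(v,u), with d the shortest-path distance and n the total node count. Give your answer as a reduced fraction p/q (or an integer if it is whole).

Distances from K: C:2, D:2, E:1, F:2, G:2, H:2, I:2, J:2. Sum = 15.
n = 9, so closeness = 8/15.

8/15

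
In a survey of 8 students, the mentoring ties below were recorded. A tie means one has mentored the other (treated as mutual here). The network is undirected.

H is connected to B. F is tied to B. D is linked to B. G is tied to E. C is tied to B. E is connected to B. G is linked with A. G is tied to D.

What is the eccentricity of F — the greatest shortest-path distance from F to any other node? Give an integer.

4

Distances from F: A:4, B:1, C:2, D:2, E:2, G:3, H:2.
The largest is 4 (to A), so the eccentricity of F is 4.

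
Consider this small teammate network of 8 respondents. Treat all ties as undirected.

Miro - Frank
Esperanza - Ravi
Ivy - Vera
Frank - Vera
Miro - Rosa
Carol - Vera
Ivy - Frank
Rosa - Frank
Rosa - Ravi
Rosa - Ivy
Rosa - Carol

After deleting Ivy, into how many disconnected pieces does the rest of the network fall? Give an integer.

Ivy's neighbors (Frank, Rosa, and Vera) remain reachable from one another through other ties, so the rest of the network stays in one piece.

1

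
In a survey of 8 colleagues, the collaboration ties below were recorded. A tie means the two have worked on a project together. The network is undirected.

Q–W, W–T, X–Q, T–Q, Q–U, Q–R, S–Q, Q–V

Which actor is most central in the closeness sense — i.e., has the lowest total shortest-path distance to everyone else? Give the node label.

Q

Farness (sum of distances to all others) for each node — Q:7, R:13, S:13, T:12, U:13, V:13, W:12, X:13.
The smallest farness is 7, for Q, so Q has the highest closeness.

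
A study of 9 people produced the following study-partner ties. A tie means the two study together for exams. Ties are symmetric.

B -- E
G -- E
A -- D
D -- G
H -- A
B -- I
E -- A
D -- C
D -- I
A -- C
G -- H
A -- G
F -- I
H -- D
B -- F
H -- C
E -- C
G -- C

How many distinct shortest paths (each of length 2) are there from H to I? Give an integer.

1

The shortest distance is 2, and the only length-2 path is H–D–I. So there is exactly 1 shortest path.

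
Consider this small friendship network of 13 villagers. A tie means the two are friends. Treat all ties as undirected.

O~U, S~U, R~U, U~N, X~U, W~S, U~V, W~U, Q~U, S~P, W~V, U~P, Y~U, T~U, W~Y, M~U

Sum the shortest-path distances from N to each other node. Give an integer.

Distances from N: M:2, O:2, P:2, Q:2, R:2, S:2, T:2, U:1, V:2, W:2, X:2, Y:2.
Sum = 2 + 2 + 2 + 2 + 2 + 2 + 2 + 1 + 2 + 2 + 2 + 2 = 23.

23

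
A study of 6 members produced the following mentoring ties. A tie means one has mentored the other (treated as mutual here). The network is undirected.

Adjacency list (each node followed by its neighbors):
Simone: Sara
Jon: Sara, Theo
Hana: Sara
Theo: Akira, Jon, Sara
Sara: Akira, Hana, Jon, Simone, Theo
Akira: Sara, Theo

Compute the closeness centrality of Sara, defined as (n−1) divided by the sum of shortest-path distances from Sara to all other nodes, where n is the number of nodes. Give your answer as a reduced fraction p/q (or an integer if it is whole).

1

Distances from Sara: Akira:1, Hana:1, Jon:1, Simone:1, Theo:1. Sum = 5.
n = 6, so closeness = 5/5 = 1.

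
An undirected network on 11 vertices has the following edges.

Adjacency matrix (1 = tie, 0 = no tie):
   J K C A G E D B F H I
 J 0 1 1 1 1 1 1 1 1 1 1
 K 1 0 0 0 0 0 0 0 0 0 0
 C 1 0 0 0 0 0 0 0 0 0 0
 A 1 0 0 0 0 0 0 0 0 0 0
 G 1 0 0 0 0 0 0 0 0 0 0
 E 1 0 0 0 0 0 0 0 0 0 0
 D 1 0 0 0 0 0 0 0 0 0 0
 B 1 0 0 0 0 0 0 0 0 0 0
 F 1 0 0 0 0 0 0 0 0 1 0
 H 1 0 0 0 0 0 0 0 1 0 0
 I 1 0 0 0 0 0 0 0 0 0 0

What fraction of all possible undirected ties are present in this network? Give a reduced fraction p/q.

1/5

There are 11 edges and 11 nodes, so the maximum possible is C(11,2) = 55.
Density = 11/55 = 1/5.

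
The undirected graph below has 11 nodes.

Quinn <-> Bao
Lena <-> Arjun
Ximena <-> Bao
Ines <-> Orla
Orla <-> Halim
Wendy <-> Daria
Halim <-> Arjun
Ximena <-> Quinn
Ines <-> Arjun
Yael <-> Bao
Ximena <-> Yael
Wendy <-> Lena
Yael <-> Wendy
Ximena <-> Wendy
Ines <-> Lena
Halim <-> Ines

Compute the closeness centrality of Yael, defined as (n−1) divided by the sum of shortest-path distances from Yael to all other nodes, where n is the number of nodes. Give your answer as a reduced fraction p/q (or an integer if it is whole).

Distances from Yael: Arjun:3, Bao:1, Daria:2, Halim:4, Ines:3, Lena:2, Orla:4, Quinn:2, Wendy:1, Ximena:1. Sum = 23.
n = 11, so closeness = 10/23.

10/23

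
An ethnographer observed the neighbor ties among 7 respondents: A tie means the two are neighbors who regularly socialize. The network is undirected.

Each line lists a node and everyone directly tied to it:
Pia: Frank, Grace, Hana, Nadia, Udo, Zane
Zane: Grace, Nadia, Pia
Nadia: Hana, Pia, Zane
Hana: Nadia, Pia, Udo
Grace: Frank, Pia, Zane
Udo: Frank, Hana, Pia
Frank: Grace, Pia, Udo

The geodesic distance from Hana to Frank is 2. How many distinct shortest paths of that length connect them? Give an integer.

2

The shortest distance is 2. The length-2 paths are: Hana–Pia–Frank; Hana–Udo–Frank.
That gives 2 distinct shortest paths.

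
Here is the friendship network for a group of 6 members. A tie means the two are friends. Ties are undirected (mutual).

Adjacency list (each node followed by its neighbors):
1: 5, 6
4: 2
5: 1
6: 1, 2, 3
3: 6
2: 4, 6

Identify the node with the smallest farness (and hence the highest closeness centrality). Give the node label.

Farness (sum of distances to all others) for each node — 1:9, 2:9, 3:11, 4:13, 5:13, 6:7.
The smallest farness is 7, for 6, so 6 has the highest closeness.

6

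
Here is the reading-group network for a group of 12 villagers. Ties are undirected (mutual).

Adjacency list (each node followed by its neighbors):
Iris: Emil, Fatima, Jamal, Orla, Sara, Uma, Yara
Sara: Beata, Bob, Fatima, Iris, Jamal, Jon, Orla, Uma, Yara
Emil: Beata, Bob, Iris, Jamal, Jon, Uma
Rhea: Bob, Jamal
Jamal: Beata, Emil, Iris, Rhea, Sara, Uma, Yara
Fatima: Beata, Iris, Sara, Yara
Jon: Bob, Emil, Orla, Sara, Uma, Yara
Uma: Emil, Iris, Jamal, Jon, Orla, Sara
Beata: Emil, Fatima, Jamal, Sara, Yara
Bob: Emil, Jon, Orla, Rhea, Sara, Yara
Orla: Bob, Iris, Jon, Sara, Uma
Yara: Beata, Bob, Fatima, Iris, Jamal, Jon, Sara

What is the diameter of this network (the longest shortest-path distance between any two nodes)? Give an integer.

Eccentricity of each node (its greatest distance to any other): Beata:2, Bob:2, Emil:2, Fatima:3, Iris:2, Jamal:2, Jon:2, Orla:2, Rhea:3, Sara:2, Uma:2, Yara:2.
The maximum eccentricity is 3, realized for instance by the pair Rhea–Fatima via Rhea – Jamal – Beata – Fatima. So the diameter is 3.

3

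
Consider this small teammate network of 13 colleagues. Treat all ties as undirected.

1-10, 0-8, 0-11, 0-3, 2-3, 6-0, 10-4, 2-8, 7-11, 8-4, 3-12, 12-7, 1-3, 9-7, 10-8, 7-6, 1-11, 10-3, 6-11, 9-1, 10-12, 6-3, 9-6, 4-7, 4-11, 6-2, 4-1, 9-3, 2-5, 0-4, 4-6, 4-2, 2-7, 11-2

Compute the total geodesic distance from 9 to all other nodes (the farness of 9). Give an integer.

Distances from 9: 0:2, 1:1, 2:2, 3:1, 4:2, 5:3, 6:1, 7:1, 8:3, 10:2, 11:2, 12:2.
Sum = 2 + 1 + 2 + 1 + 2 + 3 + 1 + 1 + 3 + 2 + 2 + 2 = 22.

22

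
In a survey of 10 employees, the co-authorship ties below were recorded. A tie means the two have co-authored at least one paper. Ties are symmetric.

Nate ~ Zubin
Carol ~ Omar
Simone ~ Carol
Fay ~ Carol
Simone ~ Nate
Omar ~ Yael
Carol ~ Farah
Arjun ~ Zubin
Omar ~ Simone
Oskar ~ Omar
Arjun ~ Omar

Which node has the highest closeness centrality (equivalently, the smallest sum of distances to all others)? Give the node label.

Omar

Farness (sum of distances to all others) for each node — Arjun:18, Carol:15, Farah:23, Fay:23, Nate:20, Omar:13, Oskar:21, Simone:15, Yael:21, Zubin:23.
The smallest farness is 13, for Omar, so Omar has the highest closeness.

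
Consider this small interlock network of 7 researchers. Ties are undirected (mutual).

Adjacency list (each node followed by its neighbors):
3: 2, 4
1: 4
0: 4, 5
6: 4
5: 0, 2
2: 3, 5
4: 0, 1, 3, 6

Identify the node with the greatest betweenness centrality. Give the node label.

4

Unnormalized betweenness of each node: 0:3, 1:0, 2:1, 3:3, 4:10, 5:1, 6:0.
4 has the largest value, 10, making it the main broker — the node through which the most shortest paths run.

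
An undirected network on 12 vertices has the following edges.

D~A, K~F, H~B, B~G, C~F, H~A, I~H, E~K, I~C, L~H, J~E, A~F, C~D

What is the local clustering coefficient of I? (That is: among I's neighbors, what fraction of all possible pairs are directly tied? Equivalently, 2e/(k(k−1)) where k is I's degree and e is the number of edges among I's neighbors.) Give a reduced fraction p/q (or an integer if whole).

0

I's neighbors: C and H (k = 2).
Possible neighbor pairs: C(2,2) = 1. Edges among them: none → e = 0.
Clustering(I) = 0/1.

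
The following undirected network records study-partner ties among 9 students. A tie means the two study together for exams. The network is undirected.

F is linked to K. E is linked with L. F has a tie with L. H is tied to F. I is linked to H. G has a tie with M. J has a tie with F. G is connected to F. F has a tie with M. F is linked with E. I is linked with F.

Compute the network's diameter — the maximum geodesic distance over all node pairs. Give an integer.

2

Eccentricity of each node (its greatest distance to any other): E:2, F:1, G:2, H:2, I:2, J:2, K:2, L:2, M:2.
The maximum eccentricity is 2, realized for instance by the pair I–G via I – F – G. So the diameter is 2.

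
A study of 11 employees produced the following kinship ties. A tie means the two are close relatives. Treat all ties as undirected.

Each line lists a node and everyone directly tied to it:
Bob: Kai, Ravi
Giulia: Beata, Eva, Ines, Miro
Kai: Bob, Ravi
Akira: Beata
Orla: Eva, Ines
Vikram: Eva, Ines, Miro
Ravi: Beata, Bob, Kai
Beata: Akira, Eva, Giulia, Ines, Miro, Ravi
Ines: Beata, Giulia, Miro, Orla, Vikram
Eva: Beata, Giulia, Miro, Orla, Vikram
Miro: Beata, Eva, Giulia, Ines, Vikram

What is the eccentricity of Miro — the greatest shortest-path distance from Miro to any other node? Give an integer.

3

Distances from Miro: Akira:2, Beata:1, Bob:3, Eva:1, Giulia:1, Ines:1, Kai:3, Orla:2, Ravi:2, Vikram:1.
The largest is 3 (to Kai and Bob), so the eccentricity of Miro is 3.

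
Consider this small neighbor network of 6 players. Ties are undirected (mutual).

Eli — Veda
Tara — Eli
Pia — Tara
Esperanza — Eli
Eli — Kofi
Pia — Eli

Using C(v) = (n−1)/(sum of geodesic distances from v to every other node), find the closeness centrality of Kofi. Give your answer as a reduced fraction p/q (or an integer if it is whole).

5/9

Distances from Kofi: Eli:1, Esperanza:2, Pia:2, Tara:2, Veda:2. Sum = 9.
n = 6, so closeness = 5/9.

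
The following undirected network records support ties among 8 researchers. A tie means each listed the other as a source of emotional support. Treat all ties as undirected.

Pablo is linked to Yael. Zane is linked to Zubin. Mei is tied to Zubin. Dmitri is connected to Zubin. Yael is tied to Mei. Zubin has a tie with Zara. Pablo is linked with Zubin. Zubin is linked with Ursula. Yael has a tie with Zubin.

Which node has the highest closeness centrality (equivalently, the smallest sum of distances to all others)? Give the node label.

Farness (sum of distances to all others) for each node — Dmitri:13, Mei:12, Pablo:12, Ursula:13, Yael:11, Zane:13, Zara:13, Zubin:7.
The smallest farness is 7, for Zubin, so Zubin has the highest closeness.

Zubin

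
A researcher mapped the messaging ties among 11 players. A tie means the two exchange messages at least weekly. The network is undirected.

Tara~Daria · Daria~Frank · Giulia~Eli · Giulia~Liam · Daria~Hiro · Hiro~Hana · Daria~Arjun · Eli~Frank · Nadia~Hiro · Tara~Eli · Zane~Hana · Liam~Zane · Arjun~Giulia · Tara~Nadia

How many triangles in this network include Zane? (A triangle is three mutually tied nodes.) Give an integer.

0

Zane's neighbors are Hana and Liam, but none of them are tied to each other, so no triangle contains Zane.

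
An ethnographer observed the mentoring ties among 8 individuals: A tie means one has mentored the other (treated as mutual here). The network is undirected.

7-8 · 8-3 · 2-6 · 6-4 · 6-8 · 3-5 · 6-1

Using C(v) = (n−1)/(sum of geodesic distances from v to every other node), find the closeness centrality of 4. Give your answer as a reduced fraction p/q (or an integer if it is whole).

7/17

Distances from 4: 1:2, 2:2, 3:3, 5:4, 6:1, 7:3, 8:2. Sum = 17.
n = 8, so closeness = 7/17.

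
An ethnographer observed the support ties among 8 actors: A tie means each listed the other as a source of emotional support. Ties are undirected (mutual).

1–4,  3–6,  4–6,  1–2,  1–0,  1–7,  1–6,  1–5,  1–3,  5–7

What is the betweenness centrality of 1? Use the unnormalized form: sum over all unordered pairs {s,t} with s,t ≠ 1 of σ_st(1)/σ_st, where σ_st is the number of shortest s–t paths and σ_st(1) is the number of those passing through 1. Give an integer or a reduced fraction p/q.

35/2

Pairs whose geodesics pass through 1 — 0–4: 1; 0–3: 1; 0–7: 1; 0–5: 1; 0–6: 1; 0–2: 1; 4–3: 1/2; 4–7: 1; 4–5: 1; 4–2: 1; 3–7: 1; 3–5: 1; 3–2: 1; 7–6: 1 … (+4 more pairs).
All other pairs contribute 0.
Summing the contributions gives betweenness(1) = 35/2.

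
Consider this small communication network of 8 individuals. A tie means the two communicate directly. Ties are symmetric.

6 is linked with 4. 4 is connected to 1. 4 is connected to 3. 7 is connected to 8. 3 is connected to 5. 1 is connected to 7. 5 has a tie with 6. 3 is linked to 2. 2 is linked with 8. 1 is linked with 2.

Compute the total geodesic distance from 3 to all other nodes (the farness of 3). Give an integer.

Distances from 3: 1:2, 2:1, 4:1, 5:1, 6:2, 7:3, 8:2.
Sum = 2 + 1 + 1 + 1 + 2 + 3 + 2 = 12.

12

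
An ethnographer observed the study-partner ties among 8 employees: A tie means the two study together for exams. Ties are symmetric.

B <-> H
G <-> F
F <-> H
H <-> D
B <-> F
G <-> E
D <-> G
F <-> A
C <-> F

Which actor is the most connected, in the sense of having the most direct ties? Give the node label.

Degrees — A:1, B:2, C:1, D:2, E:1, F:5, G:3, H:3.
The maximum is 5, attained only by F.

F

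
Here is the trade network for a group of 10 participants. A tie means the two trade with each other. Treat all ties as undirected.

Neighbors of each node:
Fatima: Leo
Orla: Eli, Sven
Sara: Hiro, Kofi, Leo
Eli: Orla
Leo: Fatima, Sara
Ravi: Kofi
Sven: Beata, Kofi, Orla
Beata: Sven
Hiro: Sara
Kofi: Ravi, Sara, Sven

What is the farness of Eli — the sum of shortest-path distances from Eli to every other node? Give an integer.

33

Distances from Eli: Beata:3, Fatima:6, Hiro:5, Kofi:3, Leo:5, Orla:1, Ravi:4, Sara:4, Sven:2.
Sum = 3 + 6 + 5 + 3 + 5 + 1 + 4 + 4 + 2 = 33.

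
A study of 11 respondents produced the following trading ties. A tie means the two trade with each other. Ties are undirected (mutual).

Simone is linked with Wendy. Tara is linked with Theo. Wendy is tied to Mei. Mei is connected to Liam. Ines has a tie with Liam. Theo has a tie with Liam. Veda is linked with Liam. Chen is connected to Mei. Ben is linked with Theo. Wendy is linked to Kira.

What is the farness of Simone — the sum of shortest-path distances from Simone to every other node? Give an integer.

Distances from Simone: Ben:5, Chen:3, Ines:4, Kira:2, Liam:3, Mei:2, Tara:5, Theo:4, Veda:4, Wendy:1.
Sum = 5 + 3 + 4 + 2 + 3 + 2 + 5 + 4 + 4 + 1 = 33.

33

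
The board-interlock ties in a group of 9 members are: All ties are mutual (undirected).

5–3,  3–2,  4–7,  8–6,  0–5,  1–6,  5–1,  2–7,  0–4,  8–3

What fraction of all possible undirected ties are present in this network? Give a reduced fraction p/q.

5/18

There are 10 edges and 9 nodes, so the maximum possible is C(9,2) = 36.
Density = 10/36 = 5/18.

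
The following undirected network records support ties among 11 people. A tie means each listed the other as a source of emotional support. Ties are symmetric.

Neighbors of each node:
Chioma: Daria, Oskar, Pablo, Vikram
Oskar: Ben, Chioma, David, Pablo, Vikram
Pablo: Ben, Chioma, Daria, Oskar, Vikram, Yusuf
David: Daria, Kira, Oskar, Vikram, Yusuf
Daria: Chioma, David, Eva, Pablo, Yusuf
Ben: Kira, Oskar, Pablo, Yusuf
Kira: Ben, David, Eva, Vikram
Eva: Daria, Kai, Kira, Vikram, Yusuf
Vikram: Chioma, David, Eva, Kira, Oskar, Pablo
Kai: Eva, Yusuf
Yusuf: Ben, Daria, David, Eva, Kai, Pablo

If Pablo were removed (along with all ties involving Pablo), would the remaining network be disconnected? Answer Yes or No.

Even without Pablo, every remaining node can still reach every other (the residual graph is connected), so Pablo is not a cut vertex.

No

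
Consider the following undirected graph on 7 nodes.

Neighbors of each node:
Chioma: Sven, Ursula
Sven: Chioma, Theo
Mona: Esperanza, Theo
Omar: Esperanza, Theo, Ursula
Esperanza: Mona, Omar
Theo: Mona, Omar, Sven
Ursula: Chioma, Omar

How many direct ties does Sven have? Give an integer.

Sven is directly tied to Chioma and Theo. That is 2 neighbors, so the degree of Sven is 2.

2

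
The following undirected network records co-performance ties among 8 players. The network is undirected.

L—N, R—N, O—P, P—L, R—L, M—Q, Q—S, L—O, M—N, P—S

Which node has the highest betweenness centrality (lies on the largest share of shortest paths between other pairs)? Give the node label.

Unnormalized betweenness of each node: L:7, M:3, N:5, O:0, P:5, Q:2, R:0, S:3.
L has the largest value, 7, making it the main broker — the node through which the most shortest paths run.

L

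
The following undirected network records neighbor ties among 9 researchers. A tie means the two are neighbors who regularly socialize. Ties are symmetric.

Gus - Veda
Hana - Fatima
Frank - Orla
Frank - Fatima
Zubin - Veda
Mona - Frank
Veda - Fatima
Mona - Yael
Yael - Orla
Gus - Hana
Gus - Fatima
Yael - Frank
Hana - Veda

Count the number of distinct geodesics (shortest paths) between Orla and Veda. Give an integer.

The shortest distance is 3, and the only length-3 path is Orla–Frank–Fatima–Veda. So there is exactly 1 shortest path.

1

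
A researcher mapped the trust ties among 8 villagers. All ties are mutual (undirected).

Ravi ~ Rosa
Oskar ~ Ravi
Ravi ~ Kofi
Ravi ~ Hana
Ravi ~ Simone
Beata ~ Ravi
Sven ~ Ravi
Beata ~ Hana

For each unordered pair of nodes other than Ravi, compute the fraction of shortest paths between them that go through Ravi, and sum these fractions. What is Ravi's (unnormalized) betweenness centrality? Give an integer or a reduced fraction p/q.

20

Pairs whose geodesics pass through Ravi — Hana–Kofi: 1; Hana–Simone: 1; Hana–Rosa: 1; Hana–Oskar: 1; Hana–Sven: 1; Kofi–Simone: 1; Kofi–Rosa: 1; Kofi–Beata: 1; Kofi–Oskar: 1; Kofi–Sven: 1; Simone–Rosa: 1; Simone–Beata: 1; Simone–Oskar: 1; Simone–Sven: 1 … (+6 more pairs).
All other pairs contribute 0.
Summing the contributions gives betweenness(Ravi) = 20.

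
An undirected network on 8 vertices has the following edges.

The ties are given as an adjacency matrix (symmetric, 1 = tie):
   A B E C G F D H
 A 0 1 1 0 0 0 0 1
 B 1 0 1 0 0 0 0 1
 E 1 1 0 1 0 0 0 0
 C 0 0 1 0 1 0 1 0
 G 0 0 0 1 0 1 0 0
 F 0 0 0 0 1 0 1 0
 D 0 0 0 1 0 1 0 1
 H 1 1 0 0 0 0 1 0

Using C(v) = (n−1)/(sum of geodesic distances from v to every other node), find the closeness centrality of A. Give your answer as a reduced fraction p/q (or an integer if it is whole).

Distances from A: B:1, C:2, D:2, E:1, F:3, G:3, H:1. Sum = 13.
n = 8, so closeness = 7/13.

7/13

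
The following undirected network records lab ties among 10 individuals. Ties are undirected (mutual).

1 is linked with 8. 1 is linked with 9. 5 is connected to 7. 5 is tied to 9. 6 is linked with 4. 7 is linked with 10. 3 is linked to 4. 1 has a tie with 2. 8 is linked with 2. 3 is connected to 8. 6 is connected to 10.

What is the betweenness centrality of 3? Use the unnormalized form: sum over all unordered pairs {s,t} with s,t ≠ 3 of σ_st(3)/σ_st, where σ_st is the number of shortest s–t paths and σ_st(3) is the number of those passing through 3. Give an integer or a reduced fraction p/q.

Pairs whose geodesics pass through 3 — 1–6: 1; 1–4: 1; 9–4: 1; 10–8: 1; 10–2: 1/2; 6–8: 1; 6–2: 1; 4–8: 1; 4–2: 1.
All other pairs contribute 0.
Summing the contributions gives betweenness(3) = 17/2.

17/2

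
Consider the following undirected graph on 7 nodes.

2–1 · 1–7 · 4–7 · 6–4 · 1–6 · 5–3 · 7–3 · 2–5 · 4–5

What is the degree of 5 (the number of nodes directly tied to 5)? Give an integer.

3

5 is directly tied to 2, 3, and 4. That is 3 neighbors, so the degree of 5 is 3.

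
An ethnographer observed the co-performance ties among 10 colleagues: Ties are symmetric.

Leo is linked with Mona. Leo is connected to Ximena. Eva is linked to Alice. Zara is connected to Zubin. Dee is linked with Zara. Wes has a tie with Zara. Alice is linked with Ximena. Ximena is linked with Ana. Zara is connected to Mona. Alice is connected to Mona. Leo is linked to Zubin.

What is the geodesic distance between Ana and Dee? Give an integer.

One shortest route is Ana – Ximena – Leo – Zubin – Zara – Dee, which uses 5 edges, and at distance 4 from Ana we only reach {Zara}, which does not include Dee. So d(Ana,Dee) = 5.

5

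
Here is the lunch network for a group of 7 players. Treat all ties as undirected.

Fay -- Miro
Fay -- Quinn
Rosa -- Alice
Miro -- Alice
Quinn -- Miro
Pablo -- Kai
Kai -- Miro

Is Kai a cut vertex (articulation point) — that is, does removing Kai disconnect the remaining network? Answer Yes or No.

Yes

Removing Kai leaves {Pablo} with no path to {Alice, Fay, Miro, Quinn, and Rosa}, so the network splits into 2 components. Kai is a cut vertex.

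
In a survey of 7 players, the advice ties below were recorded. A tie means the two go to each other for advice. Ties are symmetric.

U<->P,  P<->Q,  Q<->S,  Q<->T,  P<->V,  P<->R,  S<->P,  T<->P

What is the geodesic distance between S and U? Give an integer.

One shortest route is S – P – U, which uses 2 edges, and S and U are not directly tied, so nothing shorter exists. So d(S,U) = 2.

2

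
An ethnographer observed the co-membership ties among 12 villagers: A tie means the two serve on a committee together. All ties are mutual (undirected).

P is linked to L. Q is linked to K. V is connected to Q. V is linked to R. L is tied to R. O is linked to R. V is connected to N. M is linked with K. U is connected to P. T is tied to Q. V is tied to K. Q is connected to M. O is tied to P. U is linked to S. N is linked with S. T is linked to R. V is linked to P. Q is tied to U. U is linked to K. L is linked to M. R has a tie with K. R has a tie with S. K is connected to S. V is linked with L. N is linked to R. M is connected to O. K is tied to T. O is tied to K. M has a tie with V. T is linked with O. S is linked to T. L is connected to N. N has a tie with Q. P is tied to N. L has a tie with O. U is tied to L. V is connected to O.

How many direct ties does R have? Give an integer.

R is directly tied to K, L, N, O, S, T, and V. That is 7 neighbors, so the degree of R is 7.

7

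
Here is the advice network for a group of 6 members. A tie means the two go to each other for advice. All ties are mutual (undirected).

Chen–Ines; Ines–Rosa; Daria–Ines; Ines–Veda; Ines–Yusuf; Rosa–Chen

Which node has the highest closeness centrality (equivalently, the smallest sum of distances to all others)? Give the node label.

Farness (sum of distances to all others) for each node — Chen:8, Daria:9, Ines:5, Rosa:8, Veda:9, Yusuf:9.
The smallest farness is 5, for Ines, so Ines has the highest closeness.

Ines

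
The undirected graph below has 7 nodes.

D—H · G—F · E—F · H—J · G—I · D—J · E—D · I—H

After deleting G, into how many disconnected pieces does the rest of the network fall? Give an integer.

G's neighbors (F and I) remain reachable from one another through other ties, so the rest of the network stays in one piece.

1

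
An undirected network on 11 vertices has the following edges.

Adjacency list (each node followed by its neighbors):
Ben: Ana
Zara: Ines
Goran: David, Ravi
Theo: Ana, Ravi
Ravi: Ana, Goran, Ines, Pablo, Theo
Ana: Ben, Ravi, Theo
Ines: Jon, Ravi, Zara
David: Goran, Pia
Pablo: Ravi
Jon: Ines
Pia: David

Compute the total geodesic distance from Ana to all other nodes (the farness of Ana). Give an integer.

22

Distances from Ana: Ben:1, David:3, Goran:2, Ines:2, Jon:3, Pablo:2, Pia:4, Ravi:1, Theo:1, Zara:3.
Sum = 1 + 3 + 2 + 2 + 3 + 2 + 4 + 1 + 1 + 3 = 22.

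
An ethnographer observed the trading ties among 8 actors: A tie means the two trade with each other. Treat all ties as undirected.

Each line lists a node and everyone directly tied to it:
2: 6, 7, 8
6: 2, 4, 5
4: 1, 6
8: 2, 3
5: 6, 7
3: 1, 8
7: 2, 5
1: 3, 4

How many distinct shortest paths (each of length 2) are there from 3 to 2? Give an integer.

1

The shortest distance is 2, and the only length-2 path is 3–8–2. So there is exactly 1 shortest path.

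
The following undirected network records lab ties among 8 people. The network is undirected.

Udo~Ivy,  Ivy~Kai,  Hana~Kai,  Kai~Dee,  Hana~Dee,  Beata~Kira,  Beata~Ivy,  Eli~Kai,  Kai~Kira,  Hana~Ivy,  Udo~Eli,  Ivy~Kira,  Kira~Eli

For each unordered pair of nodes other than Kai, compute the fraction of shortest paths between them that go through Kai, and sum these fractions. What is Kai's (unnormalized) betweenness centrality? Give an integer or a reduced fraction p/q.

Pairs whose geodesics pass through Kai — Dee–Eli: 1; Dee–Ivy: 1/2; Dee–Kira: 1; Dee–Udo: 2/3; Dee–Beata: 2/3; Eli–Ivy: 1/3; Eli–Hana: 1; Kira–Hana: 1/2.
All other pairs contribute 0.
Summing the contributions gives betweenness(Kai) = 17/3.

17/3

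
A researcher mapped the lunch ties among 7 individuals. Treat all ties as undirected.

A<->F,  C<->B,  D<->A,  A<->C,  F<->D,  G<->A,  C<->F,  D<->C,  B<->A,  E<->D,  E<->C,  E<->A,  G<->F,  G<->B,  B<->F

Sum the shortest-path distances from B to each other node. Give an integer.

Distances from B: A:1, C:1, D:2, E:2, F:1, G:1.
Sum = 1 + 1 + 2 + 2 + 1 + 1 = 8.

8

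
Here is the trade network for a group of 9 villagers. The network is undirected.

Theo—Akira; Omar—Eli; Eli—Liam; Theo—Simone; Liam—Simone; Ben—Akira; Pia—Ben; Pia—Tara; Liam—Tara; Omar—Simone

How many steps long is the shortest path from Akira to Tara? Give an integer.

One shortest route is Akira – Ben – Pia – Tara, which uses 3 edges, and at distance 2 from Akira we only reach {Pia, Simone}, which does not include Tara. So d(Akira,Tara) = 3.

3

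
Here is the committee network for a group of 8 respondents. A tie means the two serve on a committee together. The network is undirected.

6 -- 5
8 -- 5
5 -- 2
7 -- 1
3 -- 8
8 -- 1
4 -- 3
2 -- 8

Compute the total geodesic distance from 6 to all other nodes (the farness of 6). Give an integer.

19

Distances from 6: 1:3, 2:2, 3:3, 4:4, 5:1, 7:4, 8:2.
Sum = 3 + 2 + 3 + 4 + 1 + 4 + 2 = 19.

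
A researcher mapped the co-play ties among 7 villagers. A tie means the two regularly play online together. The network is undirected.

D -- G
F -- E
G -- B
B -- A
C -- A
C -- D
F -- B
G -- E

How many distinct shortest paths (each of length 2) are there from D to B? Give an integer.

1

The shortest distance is 2, and the only length-2 path is D–G–B. So there is exactly 1 shortest path.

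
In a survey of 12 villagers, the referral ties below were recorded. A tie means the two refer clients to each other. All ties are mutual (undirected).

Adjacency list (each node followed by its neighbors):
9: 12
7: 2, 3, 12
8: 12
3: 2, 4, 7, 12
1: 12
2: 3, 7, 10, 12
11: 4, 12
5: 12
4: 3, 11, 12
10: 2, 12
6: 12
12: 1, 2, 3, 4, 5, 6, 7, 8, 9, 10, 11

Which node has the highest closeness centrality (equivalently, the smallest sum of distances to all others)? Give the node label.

12

Farness (sum of distances to all others) for each node — 1:21, 2:18, 3:18, 4:19, 5:21, 6:21, 7:19, 8:21, 9:21, 10:20, 11:20, 12:11.
The smallest farness is 11, for 12, so 12 has the highest closeness.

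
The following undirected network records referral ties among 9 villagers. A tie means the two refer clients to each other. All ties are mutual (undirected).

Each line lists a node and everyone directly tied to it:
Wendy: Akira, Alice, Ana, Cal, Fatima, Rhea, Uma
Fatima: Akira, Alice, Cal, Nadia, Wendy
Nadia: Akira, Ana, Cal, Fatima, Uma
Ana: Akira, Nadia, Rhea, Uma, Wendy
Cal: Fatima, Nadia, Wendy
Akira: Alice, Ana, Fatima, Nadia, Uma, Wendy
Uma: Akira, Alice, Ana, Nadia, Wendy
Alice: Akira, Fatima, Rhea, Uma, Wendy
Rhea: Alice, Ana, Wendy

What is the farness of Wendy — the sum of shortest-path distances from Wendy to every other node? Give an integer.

Distances from Wendy: Akira:1, Alice:1, Ana:1, Cal:1, Fatima:1, Nadia:2, Rhea:1, Uma:1.
Sum = 1 + 1 + 1 + 1 + 1 + 2 + 1 + 1 = 9.

9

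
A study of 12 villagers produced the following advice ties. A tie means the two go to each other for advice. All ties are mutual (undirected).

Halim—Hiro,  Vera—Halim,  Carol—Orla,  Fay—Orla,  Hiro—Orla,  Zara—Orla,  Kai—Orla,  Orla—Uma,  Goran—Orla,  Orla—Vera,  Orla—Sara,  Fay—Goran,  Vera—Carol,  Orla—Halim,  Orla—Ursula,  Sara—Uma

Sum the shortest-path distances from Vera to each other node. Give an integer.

Distances from Vera: Carol:1, Fay:2, Goran:2, Halim:1, Hiro:2, Kai:2, Orla:1, Sara:2, Uma:2, Ursula:2, Zara:2.
Sum = 1 + 2 + 2 + 1 + 2 + 2 + 1 + 2 + 2 + 2 + 2 = 19.

19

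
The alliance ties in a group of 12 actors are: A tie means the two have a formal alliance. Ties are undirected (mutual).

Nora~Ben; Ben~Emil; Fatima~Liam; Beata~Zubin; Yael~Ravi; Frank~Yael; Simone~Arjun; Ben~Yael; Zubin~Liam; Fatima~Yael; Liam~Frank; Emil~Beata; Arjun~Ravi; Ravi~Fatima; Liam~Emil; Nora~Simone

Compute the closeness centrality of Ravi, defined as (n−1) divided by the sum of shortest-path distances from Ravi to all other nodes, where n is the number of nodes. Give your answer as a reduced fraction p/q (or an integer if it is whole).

Distances from Ravi: Arjun:1, Beata:4, Ben:2, Emil:3, Fatima:1, Frank:2, Liam:2, Nora:3, Simone:2, Yael:1, Zubin:3. Sum = 24.
n = 12, so closeness = 11/24.

11/24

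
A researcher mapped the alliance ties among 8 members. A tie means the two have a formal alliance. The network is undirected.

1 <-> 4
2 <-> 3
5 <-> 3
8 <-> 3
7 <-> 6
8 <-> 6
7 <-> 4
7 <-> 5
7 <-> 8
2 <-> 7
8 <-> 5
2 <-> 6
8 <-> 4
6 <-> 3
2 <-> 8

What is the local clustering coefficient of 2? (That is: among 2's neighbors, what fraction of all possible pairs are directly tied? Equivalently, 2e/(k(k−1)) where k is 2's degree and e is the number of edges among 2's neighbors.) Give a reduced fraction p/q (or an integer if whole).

5/6

2's neighbors: 3, 6, 7, and 8 (k = 4).
Possible neighbor pairs: C(4,2) = 6. Edges among them: 3–6, 3–8, 6–7, 6–8, 7–8 → e = 5.
Clustering(2) = 5/6.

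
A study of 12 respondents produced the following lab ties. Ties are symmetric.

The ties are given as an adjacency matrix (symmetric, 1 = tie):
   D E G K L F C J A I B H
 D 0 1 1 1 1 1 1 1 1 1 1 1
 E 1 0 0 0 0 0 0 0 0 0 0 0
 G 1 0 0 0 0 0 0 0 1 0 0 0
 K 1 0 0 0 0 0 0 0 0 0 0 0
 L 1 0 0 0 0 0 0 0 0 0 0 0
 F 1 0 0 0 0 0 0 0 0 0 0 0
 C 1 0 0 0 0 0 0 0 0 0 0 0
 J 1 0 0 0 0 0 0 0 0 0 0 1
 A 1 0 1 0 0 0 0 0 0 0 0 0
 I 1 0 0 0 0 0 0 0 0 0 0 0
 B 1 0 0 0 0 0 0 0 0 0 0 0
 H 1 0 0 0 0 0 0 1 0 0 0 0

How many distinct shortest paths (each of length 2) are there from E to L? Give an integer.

1

The shortest distance is 2, and the only length-2 path is E–D–L. So there is exactly 1 shortest path.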